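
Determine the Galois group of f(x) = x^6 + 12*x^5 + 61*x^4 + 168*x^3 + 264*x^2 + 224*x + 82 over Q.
S_4 x C_2

The polynomial f is an irreducible sextic over Q, so G = Gal(f/Q) is one of the 16 transitive subgroups 6T1, ..., 6T16 of S_6. The discriminant of f is -1722368, which is not a perfect square, so G is not contained in A_6. The transitive groups of degree 6 not contained in A_6 are: C_6 (6T1, order 6), S_3 (6T2, order 6), D_6 (6T3, order 12), C_3 x S_3 (6T5, order 18), A_4 x C_2 (6T6, order 24), S_4 (6T8, order 24), S_3 x S_3 (6T9, order 36), S_4 x C_2 (6T11, order 48), (S_3 x S_3) : C_2 (6T13, order 72), PGL(2,5) (6T14, order 120), S_6 (6T16, order 720). By Dedekind's theorem, for a prime p not dividing disc(f) the degrees of the irreducible factors of f mod p form the cycle type of an element of G. Factoring f modulo the 29 such primes p <= 127 (skipping 2, 29, which divide the discriminant), each new pattern first appears at: mod 3: f = (x^3 + x^2 + 2x + 1)(x^3 + 2x^2 + 1), pattern 3+3; mod 5: f = (x^6 + 2x^5 + x^4 + 3x^3 + 4x^2 + 4x + 2), pattern 6; mod 7: f = (x + 5)(x + 6)(x^4 + x^3 + 6x^2 + 2x + 6), pattern 4+1+1; mod 17: f = (x + 7)(x + 14)(x^2 + 2x + 15)(x^2 + 6x + 6), pattern 2+2+1+1; mod 23: f = (x^2 + 4x + 8)(x^2 + 14x + 15)(x^2 + 17x + 21), pattern 2+2+2; mod 67: f = (x^2 + 4x + 18)(x^4 + 8x^3 + 11x^2 + 47x + 12), pattern 4+2; mod 127: f = (x + 42)(x + 62)(x + 69)(x + 89)(x^2 + 4x + 125), pattern 2+1+1+1+1. No other pattern occurs in this range, so the set of observed cycle types is {3+3, 6, 4+1+1, 2+2+1+1, 2+2+2, 4+2, 2+1+1+1+1}. The candidates containing elements of all these cycle types are S_4 x C_2 (6T11) of order 48, S_6 (6T16) of order 720; the others are excluded. The observed types are precisely the cycle types that occur in S_4 x C_2 (6T11) (apart from the identity). Each of the other remaining candidates has further cycle types, and by the Chebotarev density theorem the matching factorization patterns would occur for a proportion of primes equal to their share of the group: S_6 (6T16) additionally contains elements of type 5+1, 3+2+1, 3+1+1+1 (304 of its 720 elements, about 42% of primes). None of the 29 primes tested shows any such pattern (for each of these groups the chance of that is below 10^-4), which rules them out. Hence G = S_4 x C_2 (6T11), of order 48.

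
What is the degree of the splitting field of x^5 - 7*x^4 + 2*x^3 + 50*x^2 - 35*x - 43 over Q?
5

The degree of the splitting field over Q equals the order of the Galois group, so first determine the group. The polynomial f is an irreducible quintic over Q, so G = Gal(f/Q) is a transitive subgroup of S_5: one of C_5 (5T1, order 5), D_5 (5T2, order 10), F_20 (5T3, order 20), A_5 (5T4, order 60) or S_5 (5T5, order 120). The discriminant of f is 15352201216 = 123904^2, a perfect square, so G is contained in A_5. The transitive groups of degree 5 contained in A_5 are: C_5 (5T1, order 5), D_5 (5T2, order 10), A_5 (5T4, order 60). By Dedekind's theorem, for a prime p not dividing disc(f) the degrees of the irreducible factors of f mod p form the cycle type of an element of G. Factoring f modulo the 14 such primes p <= 53 (skipping 2, 11, which divide the discriminant), each new pattern first appears at: mod 3: f = (x^5 + 2x^4 + 2x^3 + 2x^2 + x + 2), pattern 5; mod 23: f = (x + 4)(x + 7)(x + 11)(x + 19)(x + 21), pattern 1+1+1+1+1. No other pattern occurs in this range, so the set of observed cycle types is {5, 1+1+1+1+1}. The candidates containing elements of all these cycle types are C_5 (5T1) of order 5, D_5 (5T2) of order 10, A_5 (5T4) of order 60; the others are excluded. The observed types are precisely the cycle types that occur in C_5 (5T1). Each of the other remaining candidates has further cycle types, and by the Chebotarev density theorem the matching factorization patterns would occur for a proportion of primes equal to their share of the group: D_5 (5T2) additionally contains elements of type 2+2+1 (5 of its 10 elements, about 50% of primes); A_5 (5T4) additionally contains elements of type 3+1+1, 2+2+1 (35 of its 60 elements, about 58% of primes). None of the 14 primes tested shows any such pattern (for each of these groups the chance of that is below 10^-4), which rules them out. Hence G = C_5 (5T1), of order 5. The Galois group C_5 (5T1) has order 5, so the splitting field has degree 5 over Q.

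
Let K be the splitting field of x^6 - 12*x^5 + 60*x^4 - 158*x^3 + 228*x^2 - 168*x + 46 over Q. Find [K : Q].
36

The degree of the splitting field over Q equals the order of the Galois group, so first determine the group. The polynomial f is an irreducible sextic over Q, so G = Gal(f/Q) is one of the 16 transitive subgroups 6T1, ..., 6T16 of S_6. The discriminant of f is 5038848, which is not a perfect square, so G is not contained in A_6. The transitive groups of degree 6 not contained in A_6 are: C_6 (6T1, order 6), S_3 (6T2, order 6), D_6 (6T3, order 12), C_3 x S_3 (6T5, order 18), A_4 x C_2 (6T6, order 24), S_4 (6T8, order 24), S_3 x S_3 (6T9, order 36), S_4 x C_2 (6T11, order 48), (S_3 x S_3) : C_2 (6T13, order 72), PGL(2,5) (6T14, order 120), S_6 (6T16, order 720). By Dedekind's theorem, for a prime p not dividing disc(f) the degrees of the irreducible factors of f mod p form the cycle type of an element of G. Factoring f modulo the 23 such primes p <= 97 (skipping 2, 3, which divide the discriminant), each new pattern first appears at: mod 5: f = (x^6 + 3x^5 + 2x^3 + 3x^2 + 2x + 1), pattern 6; mod 11: f = (x + 4)(x + 6)(x^2 + x + 8)(x^2 + 10x + 7), pattern 2+2+1+1; mod 13: f = (x + 5)(x + 6)(x + 9)(x^3 + 7x^2 + 12x + 2), pattern 3+1+1+1; mod 31: f = (x^2 + 13x + 28)(x^2 + 18x + 2)(x^2 + 19x + 13), pattern 2+2+2; mod 97: f = (x^3 + 91x^2 + 12x + 3)(x^3 + 91x^2 + 12x + 80), pattern 3+3. No other pattern occurs in this range, so the set of observed cycle types is {6, 2+2+1+1, 3+1+1+1, 2+2+2, 3+3}. The candidates containing elements of all these cycle types are S_3 x S_3 (6T9) of order 36, (S_3 x S_3) : C_2 (6T13) of order 72, S_6 (6T16) of order 720; the others are excluded. The observed types are precisely the cycle types that occur in S_3 x S_3 (6T9) (apart from the identity). Each of the other remaining candidates has further cycle types, and by the Chebotarev density theorem the matching factorization patterns would occur for a proportion of primes equal to their share of the group: (S_3 x S_3) : C_2 (6T13) additionally contains elements of type 4+2, 3+2+1, 2+1+1+1+1 (36 of its 72 elements, about 50% of primes); S_6 (6T16) additionally contains elements of type 5+1, 4+2, 4+1+1, 3+2+1, 2+1+1+1+1 (459 of its 720 elements, about 64% of primes). None of the 23 primes tested shows any such pattern (for each of these groups the chance of that is below 10^-4), which rules them out. Hence G = S_3 x S_3 (6T9), of order 36. The Galois group S_3 x S_3 (6T9) has order 36, so the splitting field has degree 36 over Q.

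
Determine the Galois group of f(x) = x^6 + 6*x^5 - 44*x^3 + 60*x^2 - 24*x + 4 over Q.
S_3 (order 6)

The polynomial f is an irreducible sextic over Q, so G = Gal(f/Q) is one of the 16 transitive subgroups 6T1, ..., 6T16 of S_6. The discriminant of f is -860859187200, which is not a perfect square, so G is not contained in A_6. The transitive groups of degree 6 not contained in A_6 are: C_6 (6T1, order 6), S_3 (6T2, order 6), D_6 (6T3, order 12), C_3 x S_3 (6T5, order 18), A_4 x C_2 (6T6, order 24), S_4 (6T8, order 24), S_3 x S_3 (6T9, order 36), S_4 x C_2 (6T11, order 48), (S_3 x S_3) : C_2 (6T13, order 72), PGL(2,5) (6T14, order 120), S_6 (6T16, order 720). By Dedekind's theorem, for a prime p not dividing disc(f) the degrees of the irreducible factors of f mod p form the cycle type of an element of G. Factoring f modulo the 23 such primes p <= 103 (skipping 2, 3, 5, 31, which divide the discriminant), each new pattern first appears at: mod 7: f = (x^3 + x^2 + 5x + 2)(x^3 + 5x^2 + 4x + 2), pattern 3+3; mod 11: f = (x^2 + 9)(x^2 + 7x + 5)(x^2 + 10x + 4), pattern 2+2+2; mod 43: f = (x + 2)(x + 3)(x + 5)(x + 19)(x + 26)(x + 37), pattern 1+1+1+1+1+1. No other pattern occurs in this range, so the set of observed cycle types is {3+3, 2+2+2, 1+1+1+1+1+1}. The candidates containing elements of all these cycle types are C_6 (6T1) of order 6, S_3 (6T2) of order 6, D_6 (6T3) of order 12, C_3 x S_3 (6T5) of order 18, A_4 x C_2 (6T6) of order 24, S_4 (6T8) of order 24, S_3 x S_3 (6T9) of order 36, S_4 x C_2 (6T11) of order 48, (S_3 x S_3) : C_2 (6T13) of order 72, PGL(2,5) (6T14) of order 120, S_6 (6T16) of order 720; the others are excluded. The observed types are precisely the cycle types that occur in S_3 (6T2). Each of the other remaining candidates has further cycle types, and by the Chebotarev density theorem the matching factorization patterns would occur for a proportion of primes equal to their share of the group: C_6 (6T1) additionally contains elements of type 6 (2 of its 6 elements, about 33% of primes); D_6 (6T3) additionally contains elements of type 6, 2+2+1+1 (5 of its 12 elements, about 42% of primes); C_3 x S_3 (6T5) additionally contains elements of type 6, 3+1+1+1 (10 of its 18 elements, about 56% of primes); A_4 x C_2 (6T6) additionally contains elements of type 6, 2+2+1+1, 2+1+1+1+1 (14 of its 24 elements, about 58% of primes); S_4 (6T8) additionally contains elements of type 4+1+1, 2+2+1+1 (9 of its 24 elements, about 38% of primes); S_3 x S_3 (6T9) additionally contains elements of type 6, 3+1+1+1, 2+2+1+1 (25 of its 36 elements, about 69% of primes); S_4 x C_2 (6T11) additionally contains elements of type 6, 4+2, 4+1+1, 2+2+1+1, 2+1+1+1+1 (32 of its 48 elements, about 67% of primes); (S_3 x S_3) : C_2 (6T13) additionally contains elements of type 6, 4+2, 3+2+1, 3+1+1+1, 2+2+1+1, 2+1+1+1+1 (61 of its 72 elements, about 85% of primes); PGL(2,5) (6T14) additionally contains elements of type 6, 5+1, 4+1+1, 2+2+1+1 (89 of its 120 elements, about 74% of primes); S_6 (6T16) additionally contains elements of type 6, 5+1, 4+2, 4+1+1, 3+2+1, 3+1+1+1, 2+2+1+1, 2+1+1+1+1 (664 of its 720 elements, about 92% of primes). None of the 23 primes tested shows any such pattern (for each of these groups the chance of that is below 10^-4), which rules them out. Hence G = S_3 (6T2), of order 6.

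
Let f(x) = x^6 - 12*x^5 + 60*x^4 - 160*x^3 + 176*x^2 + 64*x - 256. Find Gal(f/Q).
S_4

The polynomial f is an irreducible sextic over Q, so G = Gal(f/Q) is one of the 16 transitive subgroups 6T1, ..., 6T16 of S_6. The discriminant of f is 3603718079512576 = 60030976^2, a perfect square, so G is contained in A_6. The transitive groups of degree 6 contained in A_6 are: A_4 (6T4, order 12), S_4 (6T7, order 24), (C_3 x C_3) : C_4 (6T10, order 36), PSL(2,5) (6T12, order 60), A_6 (6T15, order 360). By Dedekind's theorem, for a prime p not dividing disc(f) the degrees of the irreducible factors of f mod p form the cycle type of an element of G. Factoring f modulo the 79 such primes p <= 419 (skipping 2, 229, which divide the discriminant), each new pattern first appears at: mod 3: f = (x^3 + x^2 + x + 2)(x^3 + 2x^2 + 1), pattern 3+3; mod 7: f = (x^2 + 3x + 6)(x^4 + 6x^3 + x^2 + 4x + 4), pattern 4+2; mod 23: f = (x + 3)(x + 16)(x^2 + 17x + 11)(x^2 + 21x + 3), pattern 2+2+1+1; mod 193: f = (x + 5)(x + 11)(x + 17)(x + 172)(x + 178)(x + 184), pattern 1+1+1+1+1+1. No other pattern occurs in this range, so the set of observed cycle types is {3+3, 4+2, 2+2+1+1, 1+1+1+1+1+1}. The candidates containing elements of all these cycle types are S_4 (6T7) of order 24, (C_3 x C_3) : C_4 (6T10) of order 36, A_6 (6T15) of order 360; the others are excluded. The observed types are precisely the cycle types that occur in S_4 (6T7). Each of the other remaining candidates has further cycle types, and by the Chebotarev density theorem the matching factorization patterns would occur for a proportion of primes equal to their share of the group: (C_3 x C_3) : C_4 (6T10) additionally contains elements of type 3+1+1+1 (4 of its 36 elements, about 11% of primes); A_6 (6T15) additionally contains elements of type 5+1, 3+1+1+1 (184 of its 360 elements, about 51% of primes). None of the 79 primes tested shows any such pattern (for each of these groups the chance of that is below 10^-4), which rules them out. Hence G = S_4 (6T7), of order 24.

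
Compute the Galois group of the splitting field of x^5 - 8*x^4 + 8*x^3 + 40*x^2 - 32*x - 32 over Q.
The polynomial f is an irreducible quintic over Q, so G = Gal(f/Q) is a transitive subgroup of S_5: one of C_5 (5T1, order 5), D_5 (5T2, order 10), F_20 (5T3, order 20), A_5 (5T4, order 60) or S_5 (5T5, order 120). The discriminant of f is 15352201216 = 123904^2, a perfect square, so G is contained in A_5. The transitive groups of degree 5 contained in A_5 are: C_5 (5T1, order 5), D_5 (5T2, order 10), A_5 (5T4, order 60). By Dedekind's theorem, for a prime p not dividing disc(f) the degrees of the irreducible factors of f mod p form the cycle type of an element of G. Factoring f modulo the 14 such primes p <= 53 (skipping 2, 11, which divide the discriminant), each new pattern first appears at: mod 3: f = (x^5 + x^4 + 2x^3 + x^2 + x + 1), pattern 5; mod 23: f = (x + 1)(x + 9)(x + 13)(x + 16)(x + 22), pattern 1+1+1+1+1. No other pattern occurs in this range, so the set of observed cycle types is {5, 1+1+1+1+1}. The candidates containing elements of all these cycle types are C_5 (5T1) of order 5, D_5 (5T2) of order 10, A_5 (5T4) of order 60; the others are excluded. The observed types are precisely the cycle types that occur in C_5 (5T1). Each of the other remaining candidates has further cycle types, and by the Chebotarev density theorem the matching factorization patterns would occur for a proportion of primes equal to their share of the group: D_5 (5T2) additionally contains elements of type 2+2+1 (5 of its 10 elements, about 50% of primes); A_5 (5T4) additionally contains elements of type 3+1+1, 2+2+1 (35 of its 60 elements, about 58% of primes). None of the 14 primes tested shows any such pattern (for each of these groups the chance of that is below 10^-4), which rules them out. Hence G = C_5 (5T1), of order 5.

C_5 (order 5)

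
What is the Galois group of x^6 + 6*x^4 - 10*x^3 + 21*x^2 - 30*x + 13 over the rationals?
The polynomial f is an irreducible sextic over Q, so G = Gal(f/Q) is one of the 16 transitive subgroups 6T1, ..., 6T16 of S_6. The discriminant of f is -1024192512, which is not a perfect square, so G is not contained in A_6. The transitive groups of degree 6 not contained in A_6 are: C_6 (6T1, order 6), S_3 (6T2, order 6), D_6 (6T3, order 12), C_3 x S_3 (6T5, order 18), A_4 x C_2 (6T6, order 24), S_4 (6T8, order 24), S_3 x S_3 (6T9, order 36), S_4 x C_2 (6T11, order 48), (S_3 x S_3) : C_2 (6T13, order 72), PGL(2,5) (6T14, order 120), S_6 (6T16, order 720). By Dedekind's theorem, for a prime p not dividing disc(f) the degrees of the irreducible factors of f mod p form the cycle type of an element of G. Factoring f modulo the 21 such primes p <= 89 (skipping 2, 3, 7, which divide the discriminant), each new pattern first appears at: mod 5: f = (x^6 + x^4 + x^2 + 3), pattern 6; mod 11: f = (x + 6)(x^5 + 5x^4 + 9x^3 + 2x^2 + 9x + 4), pattern 5+1; mod 13: f = (x)(x + 11)(x^4 + 2x^3 + 10x^2 + 10x + 2), pattern 4+1+1; mod 23: f = (x + 13)(x + 19)(x^2 + 3)(x^2 + 14x + 21), pattern 2+2+1+1; mod 43: f = (x^3 + 19x^2 + 39x + 23)(x^3 + 24x^2 + 27x + 23), pattern 3+3; mod 61: f = (x^2 + 3x + 18)(x^2 + 16x + 35)(x^2 + 42x + 22), pattern 2+2+2. No other pattern occurs in this range, so the set of observed cycle types is {6, 5+1, 4+1+1, 2+2+1+1, 3+3, 2+2+2}. The candidates containing elements of all these cycle types are PGL(2,5) (6T14) of order 120, S_6 (6T16) of order 720; the others are excluded. The observed types are precisely the cycle types that occur in PGL(2,5) (6T14) (apart from the identity). Each of the other remaining candidates has further cycle types, and by the Chebotarev density theorem the matching factorization patterns would occur for a proportion of primes equal to their share of the group: S_6 (6T16) additionally contains elements of type 4+2, 3+2+1, 3+1+1+1, 2+1+1+1+1 (265 of its 720 elements, about 37% of primes). None of the 21 primes tested shows any such pattern (for each of these groups the chance of that is below 10^-4), which rules them out. Hence G = PGL(2,5) (6T14), of order 120.

PGL(2,5)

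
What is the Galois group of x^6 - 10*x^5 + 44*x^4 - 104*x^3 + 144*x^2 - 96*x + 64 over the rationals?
The polynomial f is an irreducible sextic over Q, so G = Gal(f/Q) is one of the 16 transitive subgroups 6T1, ..., 6T16 of S_6. The discriminant of f is -18046378835968, which is not a perfect square, so G is not contained in A_6. The transitive groups of degree 6 not contained in A_6 are: C_6 (6T1, order 6), S_3 (6T2, order 6), D_6 (6T3, order 12), C_3 x S_3 (6T5, order 18), A_4 x C_2 (6T6, order 24), S_4 (6T8, order 24), S_3 x S_3 (6T9, order 36), S_4 x C_2 (6T11, order 48), (S_3 x S_3) : C_2 (6T13, order 72), PGL(2,5) (6T14, order 120), S_6 (6T16, order 720). By Dedekind's theorem, for a prime p not dividing disc(f) the degrees of the irreducible factors of f mod p form the cycle type of an element of G. Factoring f modulo the 37 such primes p <= 167 (skipping 2, 7, which divide the discriminant), each new pattern first appears at: mod 3: f = (x^6 + 2x^5 + 2x^4 + x^3 + 1), pattern 6; mod 11: f = (x^3 + 4x^2 + 10x + 3)(x^3 + 8x^2 + 2x + 3), pattern 3+3; mod 13: f = (x^2 + 2x + 9)(x^2 + 6x + 1)(x^2 + 8x + 10), pattern 2+2+2; mod 29: f = (x + 6)(x + 8)(x + 10)(x + 13)(x + 16)(x + 24), pattern 1+1+1+1+1+1. No other pattern occurs in this range, so the set of observed cycle types is {6, 3+3, 2+2+2, 1+1+1+1+1+1}. The candidates containing elements of all these cycle types are C_6 (6T1) of order 6, D_6 (6T3) of order 12, C_3 x S_3 (6T5) of order 18, A_4 x C_2 (6T6) of order 24, S_3 x S_3 (6T9) of order 36, S_4 x C_2 (6T11) of order 48, (S_3 x S_3) : C_2 (6T13) of order 72, PGL(2,5) (6T14) of order 120, S_6 (6T16) of order 720; the others are excluded. The observed types are precisely the cycle types that occur in C_6 (6T1). Each of the other remaining candidates has further cycle types, and by the Chebotarev density theorem the matching factorization patterns would occur for a proportion of primes equal to their share of the group: D_6 (6T3) additionally contains elements of type 2+2+1+1 (3 of its 12 elements, about 25% of primes); C_3 x S_3 (6T5) additionally contains elements of type 3+1+1+1 (4 of its 18 elements, about 22% of primes); A_4 x C_2 (6T6) additionally contains elements of type 2+2+1+1, 2+1+1+1+1 (6 of its 24 elements, about 25% of primes); S_3 x S_3 (6T9) additionally contains elements of type 3+1+1+1, 2+2+1+1 (13 of its 36 elements, about 36% of primes); S_4 x C_2 (6T11) additionally contains elements of type 4+2, 4+1+1, 2+2+1+1, 2+1+1+1+1 (24 of its 48 elements, about 50% of primes); (S_3 x S_3) : C_2 (6T13) additionally contains elements of type 4+2, 3+2+1, 3+1+1+1, 2+2+1+1, 2+1+1+1+1 (49 of its 72 elements, about 68% of primes); PGL(2,5) (6T14) additionally contains elements of type 5+1, 4+1+1, 2+2+1+1 (69 of its 120 elements, about 58% of primes); S_6 (6T16) additionally contains elements of type 5+1, 4+2, 4+1+1, 3+2+1, 3+1+1+1, 2+2+1+1, 2+1+1+1+1 (544 of its 720 elements, about 76% of primes). None of the 37 primes tested shows any such pattern (for each of these groups the chance of that is below 10^-4), which rules them out. Hence G = C_6 (6T1), of order 6.

6T1: C_6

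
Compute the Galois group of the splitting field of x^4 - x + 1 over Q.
The polynomial is an irreducible quartic over Q and its discriminant is 229, which is not a perfect square, so the Galois group is not contained in A_4. The resolvent cubic y^3 - 4*y - 1 is irreducible over Q. An irreducible resolvent with non-square discriminant gives S_4.

S_4, the symmetric group on 4 letters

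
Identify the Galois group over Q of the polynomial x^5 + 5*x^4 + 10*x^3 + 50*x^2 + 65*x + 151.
F_20 (also written F20)

The polynomial f is an irreducible quintic over Q, so G = Gal(f/Q) is a transitive subgroup of S_5: one of C_5 (5T1, order 5), D_5 (5T2, order 10), F_20 (5T3, order 20), A_5 (5T4, order 60) or S_5 (5T5, order 120). The discriminant of f is 1151520050000, which is not a perfect square, so G is not contained in A_5. The transitive groups of degree 5 not contained in A_5 are: F_20 (5T3, order 20), S_5 (5T5, order 120). By Dedekind's theorem, for a prime p not dividing disc(f) the degrees of the irreducible factors of f mod p form the cycle type of an element of G. Factoring f modulo the 18 such primes p <= 71 (skipping 2, 5, which divide the discriminant), each new pattern first appears at: mod 3: f = (x + 2)(x^4 + x^2 + 2), pattern 4+1; mod 11: f = (x^5 + 5x^4 + 10x^3 + 6x^2 + 10x + 8), pattern 5; mod 19: f = (x + 10)(x^2 + 16x + 11)(x^2 + 17x + 5), pattern 2+2+1. No other pattern occurs in this range, so the set of observed cycle types is {4+1, 5, 2+2+1}. The candidates containing elements of all these cycle types are F_20 (5T3) of order 20, S_5 (5T5) of order 120; the others are excluded. The observed types are precisely the cycle types that occur in F_20 (5T3) (apart from the identity). Each of the other remaining candidates has further cycle types, and by the Chebotarev density theorem the matching factorization patterns would occur for a proportion of primes equal to their share of the group: S_5 (5T5) additionally contains elements of type 3+2, 3+1+1, 2+1+1+1 (50 of its 120 elements, about 42% of primes). None of the 18 primes tested shows any such pattern (for each of these groups the chance of that is below 10^-4), which rules them out. Hence G = F_20 (5T3), of order 20.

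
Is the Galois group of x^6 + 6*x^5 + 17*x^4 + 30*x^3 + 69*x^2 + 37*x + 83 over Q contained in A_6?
The polynomial is irreducible of degree 6 over Q. Its discriminant is -251365798179, which is not a perfect square. A Galois group lies in the alternating group exactly when the discriminant is a square in Q, so the Galois group (S_6) is not contained in A_6.

No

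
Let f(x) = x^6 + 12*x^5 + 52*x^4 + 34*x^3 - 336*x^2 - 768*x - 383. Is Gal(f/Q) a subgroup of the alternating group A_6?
The polynomial is irreducible of degree 6 over Q. Its discriminant is -905333959757824, which is not a perfect square. A Galois group lies in the alternating group exactly when the discriminant is a square in Q, so the Galois group (S_4 x C_2) is not contained in A_6.

No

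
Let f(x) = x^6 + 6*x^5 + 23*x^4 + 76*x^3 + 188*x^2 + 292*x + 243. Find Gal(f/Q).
S_4 x C_2 (order 48)

The polynomial f is an irreducible sextic over Q, so G = Gal(f/Q) is one of the 16 transitive subgroups 6T1, ..., 6T16 of S_6. The discriminant of f is -347502390485056, which is not a perfect square, so G is not contained in A_6. The transitive groups of degree 6 not contained in A_6 are: C_6 (6T1, order 6), S_3 (6T2, order 6), D_6 (6T3, order 12), C_3 x S_3 (6T5, order 18), A_4 x C_2 (6T6, order 24), S_4 (6T8, order 24), S_3 x S_3 (6T9, order 36), S_4 x C_2 (6T11, order 48), (S_3 x S_3) : C_2 (6T13, order 72), PGL(2,5) (6T14, order 120), S_6 (6T16, order 720). By Dedekind's theorem, for a prime p not dividing disc(f) the degrees of the irreducible factors of f mod p form the cycle type of an element of G. Factoring f modulo the 17 such primes p <= 67 (skipping 2, 31, which divide the discriminant), each new pattern first appears at: mod 3: f = (x)(x + 1)(x^4 + 2x^3 + x + 1), pattern 4+1+1; mod 5: f = (x^3 + 2x + 1)(x^3 + x^2 + x + 3), pattern 3+3; mod 7: f = (x^6 + 6x^5 + 2x^4 + 6x^3 + 6x^2 + 5x + 5), pattern 6; mod 11: f = (x^2 + 5x + 1)(x^2 + 5x + 7)(x^2 + 7x + 8), pattern 2+2+2; mod 13: f = (x^2 + 6)(x^4 + 6x^3 + 4x^2 + x + 8), pattern 4+2; mod 37: f = (x + 20)(x + 30)(x^2 + 6x + 1)(x^2 + 24x + 35), pattern 2+2+1+1; mod 47: f = (x + 3)(x + 18)(x + 36)(x + 40)(x^2 + 3x + 26), pattern 2+1+1+1+1. No other pattern occurs in this range, so the set of observed cycle types is {4+1+1, 3+3, 6, 2+2+2, 4+2, 2+2+1+1, 2+1+1+1+1}. The candidates containing elements of all these cycle types are S_4 x C_2 (6T11) of order 48, S_6 (6T16) of order 720; the others are excluded. The observed types are precisely the cycle types that occur in S_4 x C_2 (6T11) (apart from the identity). Each of the other remaining candidates has further cycle types, and by the Chebotarev density theorem the matching factorization patterns would occur for a proportion of primes equal to their share of the group: S_6 (6T16) additionally contains elements of type 5+1, 3+2+1, 3+1+1+1 (304 of its 720 elements, about 42% of primes). None of the 17 primes tested shows any such pattern (for each of these groups the chance of that is below 10^-4), which rules them out. Hence G = S_4 x C_2 (6T11), of order 48.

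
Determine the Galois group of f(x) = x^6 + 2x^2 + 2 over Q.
The polynomial f is an irreducible sextic over Q, so G = Gal(f/Q) is one of the 16 transitive subgroups 6T1, ..., 6T16 of S_6. The discriminant of f is -2508800, which is not a perfect square, so G is not contained in A_6. The transitive groups of degree 6 not contained in A_6 are: C_6 (6T1, order 6), S_3 (6T2, order 6), D_6 (6T3, order 12), C_3 x S_3 (6T5, order 18), A_4 x C_2 (6T6, order 24), S_4 (6T8, order 24), S_3 x S_3 (6T9, order 36), S_4 x C_2 (6T11, order 48), (S_3 x S_3) : C_2 (6T13, order 72), PGL(2,5) (6T14, order 120), S_6 (6T16, order 720). By Dedekind's theorem, for a prime p not dividing disc(f) the degrees of the irreducible factors of f mod p form the cycle type of an element of G. Factoring f modulo the 17 such primes p <= 71 (skipping 2, 5, 7, which divide the discriminant), each new pattern first appears at: mod 3: f = (x^3 + x^2 + 2x + 1)(x^3 + 2x^2 + 2x + 2), pattern 3+3; mod 13: f = (x^6 + 2x^2 + 2), pattern 6; mod 19: f = (x^2 + 5)(x^4 + 14x^2 + 8), pattern 4+2; mod 23: f = (x + 11)(x + 12)(x^4 + 6x^2 + 15), pattern 4+1+1; mod 53: f = (x^2 + 45)(x^2 + 11x + 38)(x^2 + 42x + 38), pattern 2+2+2; mod 59: f = (x + 4)(x + 55)(x^2 + 5x + 50)(x^2 + 54x + 50), pattern 2+2+1+1; mod 71: f = (x + 8)(x + 11)(x + 60)(x + 63)(x^2 + 43), pattern 2+1+1+1+1. No other pattern occurs in this range, so the set of observed cycle types is {3+3, 6, 4+2, 4+1+1, 2+2+2, 2+2+1+1, 2+1+1+1+1}. The candidates containing elements of all these cycle types are S_4 x C_2 (6T11) of order 48, S_6 (6T16) of order 720; the others are excluded. The observed types are precisely the cycle types that occur in S_4 x C_2 (6T11) (apart from the identity). Each of the other remaining candidates has further cycle types, and by the Chebotarev density theorem the matching factorization patterns would occur for a proportion of primes equal to their share of the group: S_6 (6T16) additionally contains elements of type 5+1, 3+2+1, 3+1+1+1 (304 of its 720 elements, about 42% of primes). None of the 17 primes tested shows any such pattern (for each of these groups the chance of that is below 10^-4), which rules them out. Hence G = S_4 x C_2 (6T11), of order 48.

S_4 x C_2 (order 48)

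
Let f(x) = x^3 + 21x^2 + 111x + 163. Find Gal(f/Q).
The polynomial is an irreducible cubic over Q and its discriminant is 46656 = 216^2, a perfect square. For an irreducible cubic, a square discriminant forces the Galois group to be A_3, the cyclic group of order 3.

C_3 (order 3)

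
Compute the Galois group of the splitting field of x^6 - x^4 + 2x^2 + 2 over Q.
The polynomial f is an irreducible sextic over Q, so G = Gal(f/Q) is one of the 16 transitive subgroups 6T1, ..., 6T16 of S_6. The discriminant of f is -5120000, which is not a perfect square, so G is not contained in A_6. The transitive groups of degree 6 not contained in A_6 are: C_6 (6T1, order 6), S_3 (6T2, order 6), D_6 (6T3, order 12), C_3 x S_3 (6T5, order 18), A_4 x C_2 (6T6, order 24), S_4 (6T8, order 24), S_3 x S_3 (6T9, order 36), S_4 x C_2 (6T11, order 48), (S_3 x S_3) : C_2 (6T13, order 72), PGL(2,5) (6T14, order 120), S_6 (6T16, order 720). By Dedekind's theorem, for a prime p not dividing disc(f) the degrees of the irreducible factors of f mod p form the cycle type of an element of G. Factoring f modulo the 22 such primes p <= 89 (skipping 2, 5, which divide the discriminant), each new pattern first appears at: mod 3: f = (x^3 + x^2 + 2)(x^3 + 2x^2 + 1), pattern 3+3; mod 7: f = (x^2 + 2)(x^2 + x + 6)(x^2 + 6x + 6), pattern 2+2+2; mod 13: f = (x + 4)(x + 9)(x^4 + 2x^2 + 8), pattern 4+1+1; mod 43: f = (x + 12)(x + 31)(x^2 + 4)(x^2 + 10), pattern 2+2+1+1. No other pattern occurs in this range, so the set of observed cycle types is {3+3, 2+2+2, 4+1+1, 2+2+1+1}. The candidates containing elements of all these cycle types are S_4 (6T8) of order 24, S_4 x C_2 (6T11) of order 48, PGL(2,5) (6T14) of order 120, S_6 (6T16) of order 720; the others are excluded. The observed types are precisely the cycle types that occur in S_4 (6T8) (apart from the identity). Each of the other remaining candidates has further cycle types, and by the Chebotarev density theorem the matching factorization patterns would occur for a proportion of primes equal to their share of the group: S_4 x C_2 (6T11) additionally contains elements of type 6, 4+2, 2+1+1+1+1 (17 of its 48 elements, about 35% of primes); PGL(2,5) (6T14) additionally contains elements of type 6, 5+1 (44 of its 120 elements, about 37% of primes); S_6 (6T16) additionally contains elements of type 6, 5+1, 4+2, 3+2+1, 3+1+1+1, 2+1+1+1+1 (529 of its 720 elements, about 73% of primes). None of the 22 primes tested shows any such pattern (for each of these groups the chance of that is below 10^-4), which rules them out. Hence G = S_4 (6T8), of order 24.

S_4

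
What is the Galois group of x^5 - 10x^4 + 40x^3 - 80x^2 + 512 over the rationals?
5T2: D_5

The polynomial f is an irreducible quintic over Q, so G = Gal(f/Q) is a transitive subgroup of S_5: one of C_5 (5T1, order 5), D_5 (5T2, order 10), F_20 (5T3, order 20), A_5 (5T4, order 60) or S_5 (5T5, order 120). The discriminant of f is 67108864000000 = 8192000^2, a perfect square, so G is contained in A_5. The transitive groups of degree 5 contained in A_5 are: C_5 (5T1, order 5), D_5 (5T2, order 10), A_5 (5T4, order 60). By Dedekind's theorem, for a prime p not dividing disc(f) the degrees of the irreducible factors of f mod p form the cycle type of an element of G. Factoring f modulo the 23 such primes p <= 97 (skipping 2, 5, which divide the discriminant), each new pattern first appears at: mod 3: f = (x + 1)(x^2 + 1)(x^2 + x + 2), pattern 2+2+1; mod 7: f = (x^5 + 4x^4 + 5x^3 + 4x^2 + 1), pattern 5. No other pattern occurs in this range, so the set of observed cycle types is {2+2+1, 5}. The candidates containing elements of all these cycle types are D_5 (5T2) of order 10, A_5 (5T4) of order 60; the others are excluded. The observed types are precisely the cycle types that occur in D_5 (5T2) (apart from the identity). Each of the other remaining candidates has further cycle types, and by the Chebotarev density theorem the matching factorization patterns would occur for a proportion of primes equal to their share of the group: A_5 (5T4) additionally contains elements of type 3+1+1 (20 of its 60 elements, about 33% of primes). None of the 23 primes tested shows any such pattern (for each of these groups the chance of that is below 10^-4), which rules them out. Hence G = D_5 (5T2), of order 10.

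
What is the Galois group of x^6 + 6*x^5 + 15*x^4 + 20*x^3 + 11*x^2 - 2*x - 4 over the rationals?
The polynomial f is an irreducible sextic over Q, so G = Gal(f/Q) is one of the 16 transitive subgroups 6T1, ..., 6T16 of S_6. The discriminant of f is 3356224 = 1832^2, a perfect square, so G is contained in A_6. The transitive groups of degree 6 contained in A_6 are: A_4 (6T4, order 12), S_4 (6T7, order 24), (C_3 x C_3) : C_4 (6T10, order 36), PSL(2,5) (6T12, order 60), A_6 (6T15, order 360). By Dedekind's theorem, for a prime p not dividing disc(f) the degrees of the irreducible factors of f mod p form the cycle type of an element of G. Factoring f modulo the 79 such primes p <= 419 (skipping 2, 229, which divide the discriminant), each new pattern first appears at: mod 3: f = (x^3 + x^2 + x + 2)(x^3 + 2x^2 + 1), pattern 3+3; mod 7: f = (x^2 + 2x + 5)(x^4 + 4x^3 + 2x^2 + 3x + 2), pattern 4+2; mod 23: f = (x + 10)(x + 15)(x^2 + x + 18)(x^2 + 3x + 20), pattern 2+2+1+1; mod 193: f = (x + 88)(x + 91)(x + 94)(x + 101)(x + 104)(x + 107), pattern 1+1+1+1+1+1. No other pattern occurs in this range, so the set of observed cycle types is {3+3, 4+2, 2+2+1+1, 1+1+1+1+1+1}. The candidates containing elements of all these cycle types are S_4 (6T7) of order 24, (C_3 x C_3) : C_4 (6T10) of order 36, A_6 (6T15) of order 360; the others are excluded. The observed types are precisely the cycle types that occur in S_4 (6T7). Each of the other remaining candidates has further cycle types, and by the Chebotarev density theorem the matching factorization patterns would occur for a proportion of primes equal to their share of the group: (C_3 x C_3) : C_4 (6T10) additionally contains elements of type 3+1+1+1 (4 of its 36 elements, about 11% of primes); A_6 (6T15) additionally contains elements of type 5+1, 3+1+1+1 (184 of its 360 elements, about 51% of primes). None of the 79 primes tested shows any such pattern (for each of these groups the chance of that is below 10^-4), which rules them out. Hence G = S_4 (6T7), of order 24.

S_4 (order 24)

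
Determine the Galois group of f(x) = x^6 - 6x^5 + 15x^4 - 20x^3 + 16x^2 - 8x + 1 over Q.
S_4 (order 24)

The polynomial f is an irreducible sextic over Q, so G = Gal(f/Q) is one of the 16 transitive subgroups 6T1, ..., 6T16 of S_6. The discriminant of f is 61504 = 248^2, a perfect square, so G is contained in A_6. The transitive groups of degree 6 contained in A_6 are: A_4 (6T4, order 12), S_4 (6T7, order 24), (C_3 x C_3) : C_4 (6T10, order 36), PSL(2,5) (6T12, order 60), A_6 (6T15, order 360). By Dedekind's theorem, for a prime p not dividing disc(f) the degrees of the irreducible factors of f mod p form the cycle type of an element of G. Factoring f modulo the 79 such primes p <= 419 (skipping 2, 31, which divide the discriminant), each new pattern first appears at: mod 3: f = (x^2 + x + 2)(x^4 + 2x^3 + 2x^2 + x + 2), pattern 4+2; mod 5: f = (x^3 + x^2 + 3x + 1)(x^3 + 3x^2 + 4x + 1), pattern 3+3; mod 11: f = (x + 2)(x + 7)(x^2 + 2x + 4)(x^2 + 5x + 1), pattern 2+2+1+1; mod 67: f = (x + 1)(x + 2)(x + 10)(x + 55)(x + 63)(x + 64), pattern 1+1+1+1+1+1. No other pattern occurs in this range, so the set of observed cycle types is {4+2, 3+3, 2+2+1+1, 1+1+1+1+1+1}. The candidates containing elements of all these cycle types are S_4 (6T7) of order 24, (C_3 x C_3) : C_4 (6T10) of order 36, A_6 (6T15) of order 360; the others are excluded. The observed types are precisely the cycle types that occur in S_4 (6T7). Each of the other remaining candidates has further cycle types, and by the Chebotarev density theorem the matching factorization patterns would occur for a proportion of primes equal to their share of the group: (C_3 x C_3) : C_4 (6T10) additionally contains elements of type 3+1+1+1 (4 of its 36 elements, about 11% of primes); A_6 (6T15) additionally contains elements of type 5+1, 3+1+1+1 (184 of its 360 elements, about 51% of primes). None of the 79 primes tested shows any such pattern (for each of these groups the chance of that is below 10^-4), which rules them out. Hence G = S_4 (6T7), of order 24.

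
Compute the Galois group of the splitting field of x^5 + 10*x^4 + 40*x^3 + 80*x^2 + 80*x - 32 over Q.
The polynomial f is an irreducible quintic over Q, so G = Gal(f/Q) is a transitive subgroup of S_5: one of C_5 (5T1, order 5), D_5 (5T2, order 10), F_20 (5T3, order 20), A_5 (5T4, order 60) or S_5 (5T5, order 120). The discriminant of f is 52428800000, which is not a perfect square, so G is not contained in A_5. The transitive groups of degree 5 not contained in A_5 are: F_20 (5T3, order 20), S_5 (5T5, order 120). By Dedekind's theorem, for a prime p not dividing disc(f) the degrees of the irreducible factors of f mod p form the cycle type of an element of G. Factoring f modulo the 18 such primes p <= 71 (skipping 2, 5, which divide the discriminant), each new pattern first appears at: mod 3: f = (x + 1)(x^4 + x^2 + x + 1), pattern 4+1; mod 11: f = (x^5 + 10x^4 + 7x^3 + 3x^2 + 3x + 1), pattern 5; mod 19: f = (x + 10)(x^2 + 2x + 7)(x^2 + 17x + 18), pattern 2+2+1. No other pattern occurs in this range, so the set of observed cycle types is {4+1, 5, 2+2+1}. The candidates containing elements of all these cycle types are F_20 (5T3) of order 20, S_5 (5T5) of order 120; the others are excluded. The observed types are precisely the cycle types that occur in F_20 (5T3) (apart from the identity). Each of the other remaining candidates has further cycle types, and by the Chebotarev density theorem the matching factorization patterns would occur for a proportion of primes equal to their share of the group: S_5 (5T5) additionally contains elements of type 3+2, 3+1+1, 2+1+1+1 (50 of its 120 elements, about 42% of primes). None of the 18 primes tested shows any such pattern (for each of these groups the chance of that is below 10^-4), which rules them out. Hence G = F_20 (5T3), of order 20.

5T3: F_20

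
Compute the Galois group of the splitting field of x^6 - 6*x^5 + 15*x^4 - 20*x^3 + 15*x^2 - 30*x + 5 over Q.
6T15: A_6

The polynomial f is an irreducible sextic over Q, so G = Gal(f/Q) is one of the 16 transitive subgroups 6T1, ..., 6T16 of S_6. The discriminant of f is 746496000000 = 864000^2, a perfect square, so G is contained in A_6. The transitive groups of degree 6 contained in A_6 are: A_4 (6T4, order 12), S_4 (6T7, order 24), (C_3 x C_3) : C_4 (6T10, order 36), PSL(2,5) (6T12, order 60), A_6 (6T15, order 360). By Dedekind's theorem, for a prime p not dividing disc(f) the degrees of the irreducible factors of f mod p form the cycle type of an element of G. Factoring f modulo the 6 such primes p <= 23 (skipping 2, 3, 5, which divide the discriminant), each new pattern first appears at: mod 7: f = (x + 3)(x^5 + 5x^4 + x^2 + 5x + 4), pattern 5+1; mod 23: f = (x + 1)(x + 10)(x + 15)(x^3 + 14x^2 + 5x + 10), pattern 3+1+1+1. No other pattern occurs in this range, so the set of observed cycle types is {5+1, 3+1+1+1}. Among the candidates above, the only group containing elements of all these cycle types is A_6 (6T15) — each of A_4 (6T4), S_4 (6T7), (C_3 x C_3) : C_4 (6T10), PSL(2,5) (6T12) lacks at least one of them. Hence G = A_6 (6T15), of order 360.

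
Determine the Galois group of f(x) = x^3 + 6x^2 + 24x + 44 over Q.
The polynomial is an irreducible cubic over Q and its discriminant is -10800, which is not a perfect square. For an irreducible cubic, a non-square discriminant gives Galois group S_3.

S_3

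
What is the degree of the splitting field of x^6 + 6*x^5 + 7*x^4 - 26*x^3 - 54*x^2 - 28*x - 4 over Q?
The degree of the splitting field over Q equals the order of the Galois group, so first determine the group. The polynomial f is an irreducible sextic over Q, so G = Gal(f/Q) is one of the 16 transitive subgroups 6T1, ..., 6T16 of S_6. The discriminant of f is -45161350144, which is not a perfect square, so G is not contained in A_6. The transitive groups of degree 6 not contained in A_6 are: C_6 (6T1, order 6), S_3 (6T2, order 6), D_6 (6T3, order 12), C_3 x S_3 (6T5, order 18), A_4 x C_2 (6T6, order 24), S_4 (6T8, order 24), S_3 x S_3 (6T9, order 36), S_4 x C_2 (6T11, order 48), (S_3 x S_3) : C_2 (6T13, order 72), PGL(2,5) (6T14, order 120), S_6 (6T16, order 720). By Dedekind's theorem, for a prime p not dividing disc(f) the degrees of the irreducible factors of f mod p form the cycle type of an element of G. Factoring f modulo the 66 such primes p <= 347 (skipping 2, 29, 229, which divide the discriminant), each new pattern first appears at: mod 3: f = (x^6 + x^4 + x^3 + 2x + 2), pattern 6; mod 5: f = (x^3 + 2x + 1)(x^3 + x^2 + 1), pattern 3+3; mod 7: f = (x + 2)(x + 6)(x^4 + 5x^3 + 4x^2 + x + 2), pattern 4+1+1; mod 13: f = (x^2 + 12x + 2)(x^4 + 7x^3 + 12x^2 + 11x + 11), pattern 4+2; mod 23: f = (x^2 + 3x + 20)(x^2 + 8x + 2)(x^2 + 18x + 16), pattern 2+2+2; mod 37: f = (x + 18)(x + 26)(x^2 + 13x + 20)(x^2 + 23x + 4), pattern 2+2+1+1; mod 193: f = (x + 39)(x + 137)(x + 142)(x + 144)(x + 152)(x + 164), pattern 1+1+1+1+1+1; mod 347: f = (x + 253)(x + 298)(x + 336)(x + 342)(x^2 + 165x + 208), pattern 2+1+1+1+1. No other pattern occurs in this range, so the set of observed cycle types is {6, 3+3, 4+1+1, 4+2, 2+2+2, 2+2+1+1, 1+1+1+1+1+1, 2+1+1+1+1}. The candidates containing elements of all these cycle types are S_4 x C_2 (6T11) of order 48, S_6 (6T16) of order 720; the others are excluded. The observed types are precisely the cycle types that occur in S_4 x C_2 (6T11). Each of the other remaining candidates has further cycle types, and by the Chebotarev density theorem the matching factorization patterns would occur for a proportion of primes equal to their share of the group: S_6 (6T16) additionally contains elements of type 5+1, 3+2+1, 3+1+1+1 (304 of its 720 elements, about 42% of primes). None of the 66 primes tested shows any such pattern (for each of these groups the chance of that is below 10^-4), which rules them out. Hence G = S_4 x C_2 (6T11), of order 48. The Galois group S_4 x C_2 (6T11) has order 48, so the splitting field has degree 48 over Q.

48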